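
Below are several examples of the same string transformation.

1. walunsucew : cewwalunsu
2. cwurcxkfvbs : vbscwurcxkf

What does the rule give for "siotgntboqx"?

oqxsiotgntb

What's happening: move the last 3 characters to the front (rotate right by 3).
On "siotgntboqx" that produces "oqxsiotgntb".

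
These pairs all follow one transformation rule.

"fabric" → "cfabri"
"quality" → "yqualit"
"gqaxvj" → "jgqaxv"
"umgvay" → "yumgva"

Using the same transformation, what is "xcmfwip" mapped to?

Each output is the input with this applied: move the last character to the front.
For "xcmfwip" the result is "pxcmfwi".

pxcmfwi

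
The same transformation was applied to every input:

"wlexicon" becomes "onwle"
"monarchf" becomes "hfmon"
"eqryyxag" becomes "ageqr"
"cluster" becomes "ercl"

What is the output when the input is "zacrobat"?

atzac

Rule — move the last 2 characters to the front (rotate right by 2), then delete the last 3 characters.
For "zacrobat", step one produces "atzacrob"; step two turns that into "atzac".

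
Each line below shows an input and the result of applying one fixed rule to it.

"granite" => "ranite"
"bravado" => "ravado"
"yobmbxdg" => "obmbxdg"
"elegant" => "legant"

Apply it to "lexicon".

exicon

Looking at the pairs, the operation is to delete the first character.
"lexicon" → "exicon".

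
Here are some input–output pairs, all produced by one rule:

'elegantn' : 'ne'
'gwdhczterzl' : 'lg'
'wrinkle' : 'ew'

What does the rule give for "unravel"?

Each output is the input with this applied: move the first character to the end, then keep only the last 2 characters.
Starting from "unravel": after the first operation, "nravelu"; after the second, "lu".
(Check on "gwdhczterzl": → "wdhczterzlg" → "lg" ✓)

lu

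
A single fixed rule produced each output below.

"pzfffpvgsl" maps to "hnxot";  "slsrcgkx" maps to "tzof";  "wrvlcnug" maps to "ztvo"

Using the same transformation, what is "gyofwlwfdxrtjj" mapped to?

gntnfbr

Looking at the pairs, the operation is to shift every letter 8 places forward in the alphabet (wrapping around), then keep every other character starting from the second (positions 2nd, 4th, 6th, ...).
Working it through for "gyofwlwfdxrtjj": intermediate "ogwnetenlfzbrr", final "gntnfbr".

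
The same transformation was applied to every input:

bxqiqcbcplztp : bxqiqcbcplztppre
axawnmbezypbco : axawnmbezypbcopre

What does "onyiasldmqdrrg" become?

The transformation: append "pre".
On "onyiasldmqdrrg" that produces "onyiasldmqdrrgpre".

onyiasldmqdrrgpre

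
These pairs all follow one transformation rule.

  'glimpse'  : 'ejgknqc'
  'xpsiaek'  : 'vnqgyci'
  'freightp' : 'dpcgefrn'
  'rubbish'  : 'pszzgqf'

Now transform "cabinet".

Looking at the pairs, the operation is to shift every letter 2 places backward in the alphabet (wrapping around).
On "cabinet" that produces "ayzglcr".

ayzglcr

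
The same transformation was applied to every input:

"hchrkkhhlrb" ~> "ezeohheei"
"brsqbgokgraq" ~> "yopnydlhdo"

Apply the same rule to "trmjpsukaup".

qojgmprhx

Rule — shift every letter 3 places backward in the alphabet (wrapping around), then delete the last 2 characters.
"trmjpsukaup" → "qojgmprhxrm" → "qojgmprhx".
(Check on "hchrkkhhlrb": → "ezeohheeioy" → "ezeohheei" ✓)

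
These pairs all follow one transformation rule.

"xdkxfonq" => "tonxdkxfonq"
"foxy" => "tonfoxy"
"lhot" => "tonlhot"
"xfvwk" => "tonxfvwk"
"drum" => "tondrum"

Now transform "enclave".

tonenclave

The pattern: prepend "ton".
"enclave" → "tonenclave".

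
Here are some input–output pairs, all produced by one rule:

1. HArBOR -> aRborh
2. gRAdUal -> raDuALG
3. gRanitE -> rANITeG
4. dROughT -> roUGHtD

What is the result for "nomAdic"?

Looking at the pairs, the operation is to move the first character to the end, then flip the case of every letter.
For "nomAdic", step one produces "omAdicn"; step two turns that into "OMaDICN".
(Check on "gRAdUal": → "RAdUalg" → "raDuALG" ✓)

OMaDICN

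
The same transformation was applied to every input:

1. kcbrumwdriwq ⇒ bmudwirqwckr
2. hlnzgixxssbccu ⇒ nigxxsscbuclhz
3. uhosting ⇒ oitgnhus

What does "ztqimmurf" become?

Rule — swap each adjacent pair of characters (1↔2, 3↔4, ...), then move the first 3 characters to the end (rotate left by 3).
Starting from "ztqimmurf": after the first operation, "tziqmmruf"; after the second, "qmmruftzi".

qmmruftzi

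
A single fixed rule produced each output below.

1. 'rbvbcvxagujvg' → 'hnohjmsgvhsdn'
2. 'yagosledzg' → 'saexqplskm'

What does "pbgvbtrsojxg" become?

The pattern: move the first 2 characters to the end (rotate left by 2), then shift every letter 12 places forward in the alphabet (wrapping around).
For "pbgvbtrsojxg", step one produces "gvbtrsojxgpb"; step two turns that into "shnfdeavjsbn".

shnfdeavjsbn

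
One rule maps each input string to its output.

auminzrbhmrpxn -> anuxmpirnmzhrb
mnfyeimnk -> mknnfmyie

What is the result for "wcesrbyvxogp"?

Looking at the pairs, the operation is to take characters alternately from the front and the back (1st, last, 2nd, 2nd-last, ...).
On "wcesrbyvxogp" that produces "wpcgeosxrvby".

wpcgeosxrvby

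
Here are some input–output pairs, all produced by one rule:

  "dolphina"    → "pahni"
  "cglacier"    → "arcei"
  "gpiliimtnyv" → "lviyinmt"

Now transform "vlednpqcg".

Each output is the input with this applied: delete the first 3 characters, then take characters alternately from the front and the back (1st, last, 2nd, 2nd-last, ...).
Starting from "vlednpqcg": after the first operation, "dnpqcg"; after the second, "dgncpq".

dgncpq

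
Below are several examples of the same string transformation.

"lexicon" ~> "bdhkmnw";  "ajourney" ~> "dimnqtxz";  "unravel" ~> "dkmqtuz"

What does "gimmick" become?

Rule — shift every letter 1 place backward in the alphabet (wrapping around), then sort the characters into alphabetical order.
Working it through for "gimmick": intermediate "fhllhbj", final "bfhhjll".
(Check on "unravel": → "tmqzudk" → "dkmqtuz" ✓)

bfhhjll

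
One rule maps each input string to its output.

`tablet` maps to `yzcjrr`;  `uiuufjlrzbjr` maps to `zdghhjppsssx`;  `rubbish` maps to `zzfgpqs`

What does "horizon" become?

fglmmpx

Rule — sort the characters into alphabetical order, then shift every letter 2 places backward in the alphabet (wrapping around).
"horizon" → "hinoorz" → "fglmmpx".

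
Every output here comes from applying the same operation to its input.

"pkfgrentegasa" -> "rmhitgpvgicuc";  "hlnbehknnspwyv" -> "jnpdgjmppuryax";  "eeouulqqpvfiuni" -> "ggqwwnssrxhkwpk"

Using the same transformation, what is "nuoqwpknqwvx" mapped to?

Looking at the pairs, the operation is to shift every letter 2 places forward in the alphabet (wrapping around).
"nuoqwpknqwvx" → "pwqsyrmpsyxz".

pwqsyrmpsyxz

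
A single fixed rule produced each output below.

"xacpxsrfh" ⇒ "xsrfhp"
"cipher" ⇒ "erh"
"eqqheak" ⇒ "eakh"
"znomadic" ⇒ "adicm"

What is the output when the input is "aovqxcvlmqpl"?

xcvlmqplq

The transformation: delete the first 3 characters, then move the first character to the end.
Starting from "aovqxcvlmqpl": after the first operation, "qxcvlmqpl"; after the second, "xcvlmqplq".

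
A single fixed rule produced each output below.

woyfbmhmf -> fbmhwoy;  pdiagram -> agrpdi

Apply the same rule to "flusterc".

Rule — delete the last 2 characters, then move the first 3 characters to the end (rotate left by 3).
Applying both steps to "flusterc": "fluste", then "steflu".

steflu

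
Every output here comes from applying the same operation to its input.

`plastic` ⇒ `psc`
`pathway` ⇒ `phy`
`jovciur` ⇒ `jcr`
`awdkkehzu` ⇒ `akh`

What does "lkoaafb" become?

lab

The pattern: keep one character in every 3, starting at position 1 (positions 1st, 4th, 7th, ...).
On "lkoaafb" that produces "lab".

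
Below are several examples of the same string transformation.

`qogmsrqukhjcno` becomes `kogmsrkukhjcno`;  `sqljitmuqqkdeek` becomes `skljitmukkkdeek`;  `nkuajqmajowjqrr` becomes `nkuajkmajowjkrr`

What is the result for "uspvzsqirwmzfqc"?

Each output is the input with this applied: replace every "q" with "k".
"uspvzsqirwmzfqc" → "uspvzskirwmzfkc".

uspvzskirwmzfkc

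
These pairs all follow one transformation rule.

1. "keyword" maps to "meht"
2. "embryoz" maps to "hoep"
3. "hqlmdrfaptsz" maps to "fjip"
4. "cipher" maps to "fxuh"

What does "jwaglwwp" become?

Each output is the input with this applied: shift every letter 10 places backward in the alphabet (wrapping around), then keep only the last 4 characters.
"jwaglwwp" → "bmmf".

bmmf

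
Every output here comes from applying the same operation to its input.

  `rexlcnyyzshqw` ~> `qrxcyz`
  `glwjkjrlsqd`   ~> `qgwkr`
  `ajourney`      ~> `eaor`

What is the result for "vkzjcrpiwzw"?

The transformation: move the last 3 characters to the front (rotate right by 3), then keep every other character starting from the second (positions 2nd, 4th, 6th, ...).
Applying that to "vkzjcrpiwzw" gives "zvzcp".

zvzcp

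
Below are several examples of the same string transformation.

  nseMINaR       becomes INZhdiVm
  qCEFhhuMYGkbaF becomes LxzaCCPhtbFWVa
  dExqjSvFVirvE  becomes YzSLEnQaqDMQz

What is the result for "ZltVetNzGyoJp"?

The transformation: shift every letter 5 places backward in the alphabet (wrapping around), then flip the case of every letter.
Starting from "ZltVetNzGyoJp": after the first operation, "UgoQzoIuBtjEk"; after the second, "uGOqZOiUbTJeK".

uGOqZOiUbTJeK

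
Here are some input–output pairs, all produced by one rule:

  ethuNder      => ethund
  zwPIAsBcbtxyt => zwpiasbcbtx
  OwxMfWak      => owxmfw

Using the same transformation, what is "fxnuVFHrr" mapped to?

fxnuvfh

Each output is the input with this applied: delete the last 2 characters, then convert every letter to lowercase.
Working it through for "fxnuVFHrr": intermediate "fxnuVFH", final "fxnuvfh".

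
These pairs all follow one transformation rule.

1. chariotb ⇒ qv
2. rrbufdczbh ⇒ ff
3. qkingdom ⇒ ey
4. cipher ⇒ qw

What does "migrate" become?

Rule — shift every letter 12 places backward in the alphabet (wrapping around), then keep only the first 2 characters.
Starting from "migrate": after the first operation, "awufohs"; after the second, "aw".
(Check on "chariotb": → "qvofwchp" → "qv" ✓)

aw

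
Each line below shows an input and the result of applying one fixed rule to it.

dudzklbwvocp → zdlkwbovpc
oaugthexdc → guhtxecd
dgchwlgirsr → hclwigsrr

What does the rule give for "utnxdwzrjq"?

xnwdrzqj

In each case the input is transformed by: delete the first 2 characters, then swap each adjacent pair of characters (1↔2, 3↔4, ...).
For "utnxdwzrjq" the result is "xnwdrzqj".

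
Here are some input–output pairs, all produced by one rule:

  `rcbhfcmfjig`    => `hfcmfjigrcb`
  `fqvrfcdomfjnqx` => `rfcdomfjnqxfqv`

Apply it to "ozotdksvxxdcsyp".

Rule — move the first 3 characters to the end (rotate left by 3).
For "ozotdksvxxdcsyp" the result is "tdksvxxdcsypozo".

tdksvxxdcsypozo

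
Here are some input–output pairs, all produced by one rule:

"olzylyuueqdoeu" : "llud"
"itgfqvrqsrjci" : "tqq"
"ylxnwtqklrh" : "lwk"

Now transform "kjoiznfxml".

The transformation: delete the last 3 characters, then keep one character in every 3, starting at position 2 (positions 2nd, 5th, 8th, ...).
Applying that to "kjoiznfxml" gives "jz".

jz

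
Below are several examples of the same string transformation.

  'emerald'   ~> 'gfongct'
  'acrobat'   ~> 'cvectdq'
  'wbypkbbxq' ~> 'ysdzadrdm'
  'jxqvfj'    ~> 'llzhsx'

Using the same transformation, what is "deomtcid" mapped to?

Looking at the pairs, the operation is to take characters alternately from the front and the back (1st, last, 2nd, 2nd-last, ...), then shift every letter 2 places forward in the alphabet (wrapping around).
Working it through for "deomtcid": intermediate "ddeiocmt", final "ffgkqeov".

ffgkqeov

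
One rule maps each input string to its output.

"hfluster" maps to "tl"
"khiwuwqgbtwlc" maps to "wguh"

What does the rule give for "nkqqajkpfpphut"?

The transformation: reverse the string, then keep one character in every 3, starting at position 3 (positions 3rd, 6th, 9th, ...).
For "nkqqajkpfpphut", step one produces "tuhppfpkjaqqkn"; step two turns that into "hfjq".
(Check on "hfluster": → "retsulfh" → "tl" ✓)

hfjq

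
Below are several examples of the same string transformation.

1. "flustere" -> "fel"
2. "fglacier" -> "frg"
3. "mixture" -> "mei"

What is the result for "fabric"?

The transformation: take characters alternately from the front and the back (1st, last, 2nd, 2nd-last, ...), then keep only the first 3 characters.
For "fabric", step one produces "fcaibr"; step two turns that into "fca".

fca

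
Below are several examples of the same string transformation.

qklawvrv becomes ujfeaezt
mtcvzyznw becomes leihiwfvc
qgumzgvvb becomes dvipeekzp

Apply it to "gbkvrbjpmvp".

teaksyveypk

The transformation: move the first 2 characters to the end (rotate left by 2), then shift every letter 9 places forward in the alphabet (wrapping around).
Working it through for "gbkvrbjpmvp": intermediate "kvrbjpmvpgb", final "teaksyveypk".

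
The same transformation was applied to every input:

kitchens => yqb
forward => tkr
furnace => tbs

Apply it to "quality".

The transformation: shift every letter 12 places backward in the alphabet (wrapping around), then keep one character in every 3, starting at position 1 (positions 1st, 4th, 7th, ...).
On "quality": the first step gives "eiozwhm", and the second then gives "ezm".

ezm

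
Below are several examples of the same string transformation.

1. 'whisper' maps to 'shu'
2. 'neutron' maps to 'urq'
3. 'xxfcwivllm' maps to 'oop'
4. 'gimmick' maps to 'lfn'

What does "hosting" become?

Each output is the input with this applied: shift every letter 3 places forward in the alphabet (wrapping around), then keep only the last 3 characters.
Starting from "hosting": after the first operation, "krvwlqj"; after the second, "lqj".

lqj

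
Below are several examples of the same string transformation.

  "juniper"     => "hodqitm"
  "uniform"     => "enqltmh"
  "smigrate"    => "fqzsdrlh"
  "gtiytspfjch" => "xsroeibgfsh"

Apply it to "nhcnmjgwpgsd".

mlifvofrcmgb

In each case the input is transformed by: shift every letter 1 place backward in the alphabet (wrapping around), then move the first 3 characters to the end (rotate left by 3).
Applying both steps to "nhcnmjgwpgsd": "mgbmlifvofrc", then "mlifvofrcmgb".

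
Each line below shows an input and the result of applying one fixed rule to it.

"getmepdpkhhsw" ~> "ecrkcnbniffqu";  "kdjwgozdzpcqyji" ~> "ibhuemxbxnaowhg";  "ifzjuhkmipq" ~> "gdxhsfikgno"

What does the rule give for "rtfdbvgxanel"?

The pattern: shift every letter 2 places backward in the alphabet (wrapping around).
"rtfdbvgxanel" → "prdbztevylcj".

prdbztevylcj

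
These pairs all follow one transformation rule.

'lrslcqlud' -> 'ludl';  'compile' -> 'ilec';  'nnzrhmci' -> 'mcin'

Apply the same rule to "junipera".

The transformation: move the last 3 characters to the front (rotate right by 3), then keep only the first 4 characters.
Applying that to "junipera" gives "eraj".
(Check on "compile": → "ilecomp" → "ilec" ✓)

eraj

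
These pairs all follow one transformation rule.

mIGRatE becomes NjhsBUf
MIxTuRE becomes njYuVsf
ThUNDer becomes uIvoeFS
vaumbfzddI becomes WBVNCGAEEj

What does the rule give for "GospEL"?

Each output is the input with this applied: flip the case of every letter, then shift every letter 1 place forward in the alphabet (wrapping around).
Applying both steps to "GospEL": "gOSPel", then "hPTQfm".
(Check on "MIxTuRE": → "miXtUre" → "njYuVsf" ✓)

hPTQfm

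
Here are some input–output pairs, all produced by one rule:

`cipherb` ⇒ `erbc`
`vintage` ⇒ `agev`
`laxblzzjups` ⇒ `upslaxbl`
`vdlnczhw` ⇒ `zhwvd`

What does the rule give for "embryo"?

ryo

The transformation: move the last 3 characters to the front (rotate right by 3), then delete the last 3 characters.
Starting from "embryo": after the first operation, "ryoemb"; after the second, "ryo".
(Check on "laxblzzjups": → "upslaxblzzj" → "upslaxbl" ✓)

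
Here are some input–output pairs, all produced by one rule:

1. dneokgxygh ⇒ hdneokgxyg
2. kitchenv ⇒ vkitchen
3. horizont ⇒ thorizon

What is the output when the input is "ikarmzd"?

Looking at the pairs, the operation is to move the last character to the front.
On "ikarmzd" that produces "dikarmz".

dikarmz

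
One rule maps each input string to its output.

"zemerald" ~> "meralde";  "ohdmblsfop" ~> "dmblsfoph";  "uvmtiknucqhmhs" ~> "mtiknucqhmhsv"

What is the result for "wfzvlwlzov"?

Each output is the input with this applied: delete the first character, then move the first character to the end.
On "wfzvlwlzov": the first step gives "fzvlwlzov", and the second then gives "zvlwlzovf".

zvlwlzovf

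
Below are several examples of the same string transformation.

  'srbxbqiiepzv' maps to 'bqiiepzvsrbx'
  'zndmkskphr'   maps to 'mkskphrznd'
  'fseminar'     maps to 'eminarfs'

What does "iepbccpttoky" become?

ccpttokyiepb

Each output is the input with this applied: swap the front and back halves of the string, then move the last 2 characters to the front (rotate right by 2).
"iepbccpttoky" → "pttokyiepbcc" → "ccpttokyiepb".
(Check on "zndmkskphr": → "skphrzndmk" → "mkskphrznd" ✓)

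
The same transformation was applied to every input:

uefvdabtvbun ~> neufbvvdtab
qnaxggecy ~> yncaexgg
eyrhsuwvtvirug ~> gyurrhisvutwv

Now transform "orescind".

drneisc

What's happening: take characters alternately from the front and the back (1st, last, 2nd, 2nd-last, ...), then delete the first character.
Working it through for "orescind": intermediate "odrneisc", final "drneisc".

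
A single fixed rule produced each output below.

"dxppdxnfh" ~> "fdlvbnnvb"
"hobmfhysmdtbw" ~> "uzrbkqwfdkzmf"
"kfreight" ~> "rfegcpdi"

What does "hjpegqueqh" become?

The pattern: shift every letter 2 places backward in the alphabet (wrapping around), then reverse the string.
For "hjpegqueqh", step one produces "fhnceoscof"; step two turns that into "focsoecnhf".

focsoecnhf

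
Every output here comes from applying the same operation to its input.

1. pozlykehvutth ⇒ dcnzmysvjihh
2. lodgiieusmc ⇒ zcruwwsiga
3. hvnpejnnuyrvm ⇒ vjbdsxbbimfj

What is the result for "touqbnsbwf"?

Looking at the pairs, the operation is to delete the last character, then shift every letter 12 places backward in the alphabet (wrapping around).
On "touqbnsbwf" that produces "hciepbgpk".

hciepbgpk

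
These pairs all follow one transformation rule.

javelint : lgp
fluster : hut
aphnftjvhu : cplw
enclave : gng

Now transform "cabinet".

ekv

Looking at the pairs, the operation is to shift every letter 2 places forward in the alphabet (wrapping around), then keep one character in every 3, starting at position 1 (positions 1st, 4th, 7th, ...).
Applying both steps to "cabinet": "ecdkpgv", then "ekv".
(Check on "javelint": → "lcxgnkpv" → "lgp" ✓)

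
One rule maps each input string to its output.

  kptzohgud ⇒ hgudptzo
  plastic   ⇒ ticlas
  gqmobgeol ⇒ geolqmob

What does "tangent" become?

entang

What's happening: delete the first character, then swap the front and back halves of the string.
Working it through for "tangent": intermediate "angent", final "entang".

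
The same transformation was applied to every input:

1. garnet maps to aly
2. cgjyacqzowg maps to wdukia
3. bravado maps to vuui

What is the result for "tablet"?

Rule — keep every other character starting from the first (positions 1st, 3rd, 5th, ...), then shift every letter 6 places backward in the alphabet (wrapping around).
"tablet" → "tbe" → "nvy".

nvy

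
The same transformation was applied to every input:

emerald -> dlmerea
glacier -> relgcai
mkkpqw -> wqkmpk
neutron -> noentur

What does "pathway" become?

yaaphtw

Each output is the input with this applied: move the last 2 characters to the front (rotate right by 2), then swap each adjacent pair of characters (1↔2, 3↔4, ...).
On "pathway": the first step gives "aypathw", and the second then gives "yaaphtw".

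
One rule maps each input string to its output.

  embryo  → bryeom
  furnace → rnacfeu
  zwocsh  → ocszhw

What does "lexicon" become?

xicolne

Rule — swap the first and last characters, then move the first 2 characters to the end (rotate left by 2).
"lexicon" → "nexicol" → "xicolne".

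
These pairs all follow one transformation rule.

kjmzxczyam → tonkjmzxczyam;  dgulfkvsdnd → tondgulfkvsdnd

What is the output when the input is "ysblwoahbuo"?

tonysblwoahbuo

The pattern: prepend "ton".
Doing the same to "ysblwoahbuo": "tonysblwoahbuo".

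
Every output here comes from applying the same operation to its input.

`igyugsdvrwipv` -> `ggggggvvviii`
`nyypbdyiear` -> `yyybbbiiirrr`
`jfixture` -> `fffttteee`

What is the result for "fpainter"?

Rule — keep one character in every 3, starting at position 2 (positions 2nd, 5th, 8th, ...), then repeat every character 3 times.
Starting from "fpainter": after the first operation, "pnr"; after the second, "pppnnnrrr".

pppnnnrrr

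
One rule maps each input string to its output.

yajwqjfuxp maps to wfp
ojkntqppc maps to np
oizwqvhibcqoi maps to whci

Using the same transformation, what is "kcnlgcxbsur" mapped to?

The rule is to delete the first 2 characters, then keep one character in every 3, starting at position 2 (positions 2nd, 5th, 8th, ...).
Applying both steps to "kcnlgcxbsur": "nlgcxbsur", then "lxu".

lxu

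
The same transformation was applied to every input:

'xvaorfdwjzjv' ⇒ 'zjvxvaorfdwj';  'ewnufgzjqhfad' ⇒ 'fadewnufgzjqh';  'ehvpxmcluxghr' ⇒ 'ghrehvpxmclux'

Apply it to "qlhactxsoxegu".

Each output is the input with this applied: move the last 3 characters to the front (rotate right by 3).
"qlhactxsoxegu" → "eguqlhactxsox".

eguqlhactxsox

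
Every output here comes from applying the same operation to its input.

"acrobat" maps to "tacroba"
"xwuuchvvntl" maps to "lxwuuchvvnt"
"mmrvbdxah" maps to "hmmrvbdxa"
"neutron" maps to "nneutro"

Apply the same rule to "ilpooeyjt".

tilpooeyj

Each output is the input with this applied: move the last character to the front.
So "ilpooeyjt" becomes "tilpooeyj".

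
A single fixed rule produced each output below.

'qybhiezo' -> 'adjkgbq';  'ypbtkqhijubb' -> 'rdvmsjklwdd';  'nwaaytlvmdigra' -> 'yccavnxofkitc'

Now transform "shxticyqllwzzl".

jzvkeasnnybbn

Looking at the pairs, the operation is to shift every letter 2 places forward in the alphabet (wrapping around), then delete the first character.
"shxticyqllwzzl" → "ujzvkeasnnybbn" → "jzvkeasnnybbn".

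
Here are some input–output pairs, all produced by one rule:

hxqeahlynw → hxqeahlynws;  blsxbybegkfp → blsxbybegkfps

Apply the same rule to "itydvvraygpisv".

itydvvraygpisvs

In each case the input is transformed by: append "s".
So "itydvvraygpisv" becomes "itydvvraygpisvs".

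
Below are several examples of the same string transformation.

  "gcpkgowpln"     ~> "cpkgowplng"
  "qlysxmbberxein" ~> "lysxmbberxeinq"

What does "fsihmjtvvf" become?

Each output is the input with this applied: move the first character to the end.
"fsihmjtvvf" → "sihmjtvvff".

sihmjtvvff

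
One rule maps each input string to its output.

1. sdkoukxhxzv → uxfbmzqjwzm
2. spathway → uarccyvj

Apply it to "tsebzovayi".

vkuagcdxbq

The rule is to shift every letter 2 places forward in the alphabet (wrapping around), then take characters alternately from the front and the back (1st, last, 2nd, 2nd-last, ...).
Applying both steps to "tsebzovayi": "vugdbqxcak", then "vkuagcdxbq".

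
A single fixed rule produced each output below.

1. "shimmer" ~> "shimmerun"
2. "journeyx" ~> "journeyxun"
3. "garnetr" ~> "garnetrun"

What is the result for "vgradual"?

Looking at the pairs, the operation is to append "un".
Doing the same to "vgradual": "vgradualun".

vgradualun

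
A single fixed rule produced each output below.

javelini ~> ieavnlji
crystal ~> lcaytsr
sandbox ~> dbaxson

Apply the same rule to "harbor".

hbarro

The transformation: sort the characters into reverse alphabetical order, then move the last 3 characters to the front (rotate right by 3).
For "harbor", step one produces "rrohba"; step two turns that into "hbarro".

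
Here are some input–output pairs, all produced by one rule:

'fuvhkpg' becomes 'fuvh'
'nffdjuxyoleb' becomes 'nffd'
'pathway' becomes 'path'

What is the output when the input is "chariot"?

The rule is to keep only the first 4 characters.
For "chariot" the result is "char".

char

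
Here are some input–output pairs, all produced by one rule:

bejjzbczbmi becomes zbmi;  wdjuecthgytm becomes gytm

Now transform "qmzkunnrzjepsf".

Rule — keep only the last 4 characters.
So "qmzkunnrzjepsf" becomes "epsf".

epsf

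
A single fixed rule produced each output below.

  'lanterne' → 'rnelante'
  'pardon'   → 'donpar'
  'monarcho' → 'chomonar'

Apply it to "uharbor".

boruhar

The rule is to move the last 3 characters to the front (rotate right by 3).
Applying that to "uharbor" gives "boruhar".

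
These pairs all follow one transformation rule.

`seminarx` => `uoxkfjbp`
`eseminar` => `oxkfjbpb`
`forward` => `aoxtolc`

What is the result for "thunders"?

pobakreq

The rule is to shift every letter 3 places backward in the alphabet (wrapping around), then reverse the string.
For "thunders" the result is "pobakreq".
(Check on "eseminar": → "bpbjfkxo" → "oxkfjbpb" ✓)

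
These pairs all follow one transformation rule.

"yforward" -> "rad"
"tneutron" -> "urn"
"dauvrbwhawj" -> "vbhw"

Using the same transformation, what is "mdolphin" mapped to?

lhn

The pattern: delete the first 3 characters, then keep every other character starting from the first (positions 1st, 3rd, 5th, ...).
Starting from "mdolphin": after the first operation, "lphin"; after the second, "lhn".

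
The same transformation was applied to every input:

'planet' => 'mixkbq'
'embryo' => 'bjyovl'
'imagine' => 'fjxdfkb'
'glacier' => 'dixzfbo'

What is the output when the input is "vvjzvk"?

ssgwsh

Each output is the input with this applied: shift every letter 3 places backward in the alphabet (wrapping around).
Doing the same to "vvjzvk": "ssgwsh".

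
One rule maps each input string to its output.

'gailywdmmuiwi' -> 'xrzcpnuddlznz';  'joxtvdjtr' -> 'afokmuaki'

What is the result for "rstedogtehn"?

The pattern: shift every letter 9 places backward in the alphabet (wrapping around).
So "rstedogtehn" becomes "ijkvufxkvye".

ijkvufxkvye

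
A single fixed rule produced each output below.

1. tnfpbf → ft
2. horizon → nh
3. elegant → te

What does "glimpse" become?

eg

Looking at the pairs, the operation is to move the last character to the front, then keep only the first 2 characters.
Starting from "glimpse": after the first operation, "eglimps"; after the second, "eg".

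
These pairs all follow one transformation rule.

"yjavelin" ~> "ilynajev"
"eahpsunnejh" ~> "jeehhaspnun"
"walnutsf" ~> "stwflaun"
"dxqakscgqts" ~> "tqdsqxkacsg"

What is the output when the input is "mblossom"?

osmmlbso

What's happening: move the last 3 characters to the front (rotate right by 3), then swap each adjacent pair of characters (1↔2, 3↔4, ...).
Working it through for "mblossom": intermediate "sommblos", final "osmmlbso".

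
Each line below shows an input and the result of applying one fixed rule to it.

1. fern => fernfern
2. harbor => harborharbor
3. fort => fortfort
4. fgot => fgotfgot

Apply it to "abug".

abugabug

What's happening: write the whole string twice.
Applying that to "abug" gives "abugabug".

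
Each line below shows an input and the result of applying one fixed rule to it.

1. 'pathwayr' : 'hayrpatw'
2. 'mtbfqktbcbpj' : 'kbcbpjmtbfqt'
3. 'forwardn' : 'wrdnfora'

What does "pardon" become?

ronpad

In each case the input is transformed by: swap the front and back halves of the string, then swap the first and last characters.
On "pardon" that produces "ronpad".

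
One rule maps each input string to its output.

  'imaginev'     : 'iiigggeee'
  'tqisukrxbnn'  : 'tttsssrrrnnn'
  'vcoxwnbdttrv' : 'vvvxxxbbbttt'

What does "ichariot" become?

The pattern: keep one character in every 3, starting at position 1 (positions 1st, 4th, 7th, ...), then repeat every character 3 times.
Starting from "ichariot": after the first operation, "iao"; after the second, "iiiaaaooo".

iiiaaaooo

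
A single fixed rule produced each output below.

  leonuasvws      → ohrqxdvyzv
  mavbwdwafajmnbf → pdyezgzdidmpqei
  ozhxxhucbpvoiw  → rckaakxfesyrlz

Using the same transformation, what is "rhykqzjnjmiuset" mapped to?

ukbntcmqmplxvhw

The rule is to shift every letter 3 places forward in the alphabet (wrapping around).
So "rhykqzjnjmiuset" becomes "ukbntcmqmplxvhw".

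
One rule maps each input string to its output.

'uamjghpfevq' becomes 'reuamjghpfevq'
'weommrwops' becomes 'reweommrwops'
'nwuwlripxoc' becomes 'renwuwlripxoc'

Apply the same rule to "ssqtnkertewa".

ressqtnkertewa

In each case the input is transformed by: prepend "re".
For "ssqtnkertewa" the result is "ressqtnkertewa".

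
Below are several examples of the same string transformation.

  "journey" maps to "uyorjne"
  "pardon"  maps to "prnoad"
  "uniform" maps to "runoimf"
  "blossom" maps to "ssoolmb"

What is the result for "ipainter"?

rtnpiiae

Each output is the input with this applied: sort the characters into reverse alphabetical order, then swap each adjacent pair of characters (1↔2, 3↔4, ...).
Applying both steps to "ipainter": "trpniiea", then "rtnpiiae".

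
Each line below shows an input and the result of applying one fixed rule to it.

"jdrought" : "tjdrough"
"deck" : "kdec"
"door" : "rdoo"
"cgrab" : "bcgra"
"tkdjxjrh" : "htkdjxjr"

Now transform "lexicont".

tlexicon

The rule is to move the last character to the front.
So "lexicont" becomes "tlexicon".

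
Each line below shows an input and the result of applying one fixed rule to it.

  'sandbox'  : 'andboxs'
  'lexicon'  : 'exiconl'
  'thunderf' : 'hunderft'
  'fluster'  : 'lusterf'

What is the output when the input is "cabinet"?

abinetc

The transformation: move the first character to the end.
For "cabinet" the result is "abinetc".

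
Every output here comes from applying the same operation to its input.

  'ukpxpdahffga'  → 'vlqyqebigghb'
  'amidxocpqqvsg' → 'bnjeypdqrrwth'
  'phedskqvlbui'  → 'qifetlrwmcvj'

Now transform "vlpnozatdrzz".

The rule is to shift every letter 1 place forward in the alphabet (wrapping around).
So "vlpnozatdrzz" becomes "wmqopabuesaa".

wmqopabuesaa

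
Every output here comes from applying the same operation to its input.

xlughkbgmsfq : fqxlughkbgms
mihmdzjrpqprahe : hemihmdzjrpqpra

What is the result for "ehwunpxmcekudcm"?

cmehwunpxmcekud

The pattern: move the last 2 characters to the front (rotate right by 2).
Applying that to "ehwunpxmcekudcm" gives "cmehwunpxmcekud".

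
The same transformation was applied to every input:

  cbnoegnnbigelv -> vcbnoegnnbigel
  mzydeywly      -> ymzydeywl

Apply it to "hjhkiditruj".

jhjhkiditru

The rule is to move the last character to the front.
For "hjhkiditruj" the result is "jhjhkiditru".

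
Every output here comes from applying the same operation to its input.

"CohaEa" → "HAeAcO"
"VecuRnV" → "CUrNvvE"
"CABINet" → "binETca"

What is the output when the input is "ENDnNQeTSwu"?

The pattern: flip the case of every letter, then move the first 2 characters to the end (rotate left by 2).
Applying both steps to "ENDnNQeTSwu": "endNnqEtsWU", then "dNnqEtsWUen".

dNnqEtsWUen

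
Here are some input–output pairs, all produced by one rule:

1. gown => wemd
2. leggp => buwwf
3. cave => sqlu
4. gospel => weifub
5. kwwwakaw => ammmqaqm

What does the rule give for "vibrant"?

What's happening: shift every letter 10 places backward in the alphabet (wrapping around).
On "vibrant" that produces "lyrhqdj".

lyrhqdj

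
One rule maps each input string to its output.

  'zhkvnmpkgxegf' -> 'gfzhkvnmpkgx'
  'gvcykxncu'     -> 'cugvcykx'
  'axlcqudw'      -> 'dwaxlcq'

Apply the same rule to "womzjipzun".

The transformation: move the last 2 characters to the front (rotate right by 2), then delete the last character.
Applying both steps to "womzjipzun": "unwomzjipz", then "unwomzjip".

unwomzjip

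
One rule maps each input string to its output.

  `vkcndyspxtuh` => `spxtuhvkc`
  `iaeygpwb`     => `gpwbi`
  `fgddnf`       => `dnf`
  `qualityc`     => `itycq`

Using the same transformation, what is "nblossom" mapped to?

ssomn

The pattern: swap the front and back halves of the string, then delete the last 3 characters.
For "nblossom", step one produces "ssomnblo"; step two turns that into "ssomn".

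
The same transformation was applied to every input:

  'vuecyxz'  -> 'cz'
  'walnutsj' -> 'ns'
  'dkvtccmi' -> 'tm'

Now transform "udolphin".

The rule is to move the first character to the end, then keep one character in every 3, starting at position 3 (positions 3rd, 6th, 9th, ...).
Starting from "udolphin": after the first operation, "dolphinu"; after the second, "li".

li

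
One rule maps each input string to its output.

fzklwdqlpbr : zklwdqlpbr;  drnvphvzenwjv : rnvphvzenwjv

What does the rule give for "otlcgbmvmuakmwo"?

Rule — delete the first character.
"otlcgbmvmuakmwo" → "tlcgbmvmuakmwo".

tlcgbmvmuakmwo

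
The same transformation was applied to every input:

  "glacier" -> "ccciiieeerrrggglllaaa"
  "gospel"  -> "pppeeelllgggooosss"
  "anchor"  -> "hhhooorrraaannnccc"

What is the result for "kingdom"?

gggdddooommmkkkiiinnn

The transformation: move the first 3 characters to the end (rotate left by 3), then repeat every character 3 times.
Starting from "kingdom": after the first operation, "gdomkin"; after the second, "gggdddooommmkkkiiinnn".
(Check on "anchor": → "horanc" → "hhhooorrraaannnccc" ✓)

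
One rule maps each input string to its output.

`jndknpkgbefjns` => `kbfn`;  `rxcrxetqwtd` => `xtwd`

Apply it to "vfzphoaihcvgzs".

ahvz

The pattern: keep every other character starting from the first (positions 1st, 3rd, 5th, ...), then keep only the last 4 characters.
Applying both steps to "vfzphoaihcvgzs": "vzhahvz", then "ahvz".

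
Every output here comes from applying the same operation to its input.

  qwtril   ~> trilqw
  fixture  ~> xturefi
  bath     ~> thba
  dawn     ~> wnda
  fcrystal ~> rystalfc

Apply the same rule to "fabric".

bricfa

The rule is to move the first 2 characters to the end (rotate left by 2).
Doing the same to "fabric": "bricfa".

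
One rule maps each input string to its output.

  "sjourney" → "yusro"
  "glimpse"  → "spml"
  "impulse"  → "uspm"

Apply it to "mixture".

The transformation: sort the characters into reverse alphabetical order, then delete the last 3 characters.
So "mixture" becomes "xutr".

xutr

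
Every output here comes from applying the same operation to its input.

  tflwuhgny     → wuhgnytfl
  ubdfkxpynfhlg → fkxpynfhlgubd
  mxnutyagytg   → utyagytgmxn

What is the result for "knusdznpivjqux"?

sdznpivjquxknu

Rule — move the first 3 characters to the end (rotate left by 3).
"knusdznpivjqux" → "sdznpivjquxknu".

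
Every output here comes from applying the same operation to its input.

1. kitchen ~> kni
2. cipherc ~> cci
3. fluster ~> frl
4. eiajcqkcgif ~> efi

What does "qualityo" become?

In each case the input is transformed by: take characters alternately from the front and the back (1st, last, 2nd, 2nd-last, ...), then keep only the first 3 characters.
Working it through for "qualityo": intermediate "qouyatli", final "qou".

qou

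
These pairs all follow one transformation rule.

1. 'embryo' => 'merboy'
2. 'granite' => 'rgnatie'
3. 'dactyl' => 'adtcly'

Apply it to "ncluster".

cnultsre

Each output is the input with this applied: swap each adjacent pair of characters (1↔2, 3↔4, ...).
Doing the same to "ncluster": "cnultsre".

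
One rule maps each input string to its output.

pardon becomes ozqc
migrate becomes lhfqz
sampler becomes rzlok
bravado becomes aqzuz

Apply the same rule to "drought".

What's happening: shift every letter 1 place backward in the alphabet (wrapping around), then delete the last 2 characters.
"drought" → "cqntfgs" → "cqntf".
(Check on "bravado": → "aqzuzcn" → "aqzuz" ✓)

cqntf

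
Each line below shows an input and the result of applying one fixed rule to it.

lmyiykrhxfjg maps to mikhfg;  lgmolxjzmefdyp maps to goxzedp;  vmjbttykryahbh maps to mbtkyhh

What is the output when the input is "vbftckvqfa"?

What's happening: keep every other character starting from the second (positions 2nd, 4th, 6th, ...).
So "vbftckvqfa" becomes "btkqa".

btkqa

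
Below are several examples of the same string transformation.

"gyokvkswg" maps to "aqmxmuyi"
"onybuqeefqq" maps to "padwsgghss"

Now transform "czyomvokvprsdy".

baqoxqmxrtufa

What's happening: delete the first character, then shift every letter 2 places forward in the alphabet (wrapping around).
"czyomvokvprsdy" → "zyomvokvprsdy" → "baqoxqmxrtufa".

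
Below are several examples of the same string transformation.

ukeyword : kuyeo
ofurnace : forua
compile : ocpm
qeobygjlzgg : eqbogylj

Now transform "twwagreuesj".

wtawrgue

The rule is to swap each adjacent pair of characters (1↔2, 3↔4, ...), then delete the last 3 characters.
On "twwagreuesj": the first step gives "wtawrguesej", and the second then gives "wtawrgue".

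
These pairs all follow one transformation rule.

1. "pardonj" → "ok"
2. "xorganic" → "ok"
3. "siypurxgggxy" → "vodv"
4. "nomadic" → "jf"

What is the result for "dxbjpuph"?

In each case the input is transformed by: keep one character in every 3, starting at position 3 (positions 3rd, 6th, 9th, ...), then shift every letter 3 places backward in the alphabet (wrapping around).
On "dxbjpuph": the first step gives "bu", and the second then gives "yr".

yr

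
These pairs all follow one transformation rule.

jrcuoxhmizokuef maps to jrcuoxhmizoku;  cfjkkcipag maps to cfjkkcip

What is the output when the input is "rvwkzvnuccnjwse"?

rvwkzvnuccnjw

The rule is to delete the last 2 characters.
So "rvwkzvnuccnjwse" becomes "rvwkzvnuccnjw".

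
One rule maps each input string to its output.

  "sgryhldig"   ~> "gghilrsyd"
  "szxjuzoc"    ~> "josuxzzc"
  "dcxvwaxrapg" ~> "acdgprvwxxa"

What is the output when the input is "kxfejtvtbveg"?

The rule is to sort the characters into alphabetical order, then move the first character to the end.
On "kxfejtvtbveg": the first step gives "beefgjkttvvx", and the second then gives "eefgjkttvvxb".

eefgjkttvvxb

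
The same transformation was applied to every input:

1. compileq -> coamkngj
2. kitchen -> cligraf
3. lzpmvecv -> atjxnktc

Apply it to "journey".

The rule is to shift every letter 2 places backward in the alphabet (wrapping around), then move the last 2 characters to the front (rotate right by 2).
"journey" → "cwhmspl".

cwhmspl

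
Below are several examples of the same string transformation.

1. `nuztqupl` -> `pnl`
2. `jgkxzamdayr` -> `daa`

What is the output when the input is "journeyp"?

nje

Each output is the input with this applied: sort the characters into reverse alphabetical order, then keep only the last 3 characters.
For "journeyp", step one produces "yurponje"; step two turns that into "nje".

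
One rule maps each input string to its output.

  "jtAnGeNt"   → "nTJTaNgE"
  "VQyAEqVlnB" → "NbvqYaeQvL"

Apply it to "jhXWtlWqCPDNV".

In each case the input is transformed by: move the last 2 characters to the front (rotate right by 2), then flip the case of every letter.
Starting from "jhXWtlWqCPDNV": after the first operation, "NVjhXWtlWqCPD"; after the second, "nvJHxwTLwQcpd".

nvJHxwTLwQcpd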